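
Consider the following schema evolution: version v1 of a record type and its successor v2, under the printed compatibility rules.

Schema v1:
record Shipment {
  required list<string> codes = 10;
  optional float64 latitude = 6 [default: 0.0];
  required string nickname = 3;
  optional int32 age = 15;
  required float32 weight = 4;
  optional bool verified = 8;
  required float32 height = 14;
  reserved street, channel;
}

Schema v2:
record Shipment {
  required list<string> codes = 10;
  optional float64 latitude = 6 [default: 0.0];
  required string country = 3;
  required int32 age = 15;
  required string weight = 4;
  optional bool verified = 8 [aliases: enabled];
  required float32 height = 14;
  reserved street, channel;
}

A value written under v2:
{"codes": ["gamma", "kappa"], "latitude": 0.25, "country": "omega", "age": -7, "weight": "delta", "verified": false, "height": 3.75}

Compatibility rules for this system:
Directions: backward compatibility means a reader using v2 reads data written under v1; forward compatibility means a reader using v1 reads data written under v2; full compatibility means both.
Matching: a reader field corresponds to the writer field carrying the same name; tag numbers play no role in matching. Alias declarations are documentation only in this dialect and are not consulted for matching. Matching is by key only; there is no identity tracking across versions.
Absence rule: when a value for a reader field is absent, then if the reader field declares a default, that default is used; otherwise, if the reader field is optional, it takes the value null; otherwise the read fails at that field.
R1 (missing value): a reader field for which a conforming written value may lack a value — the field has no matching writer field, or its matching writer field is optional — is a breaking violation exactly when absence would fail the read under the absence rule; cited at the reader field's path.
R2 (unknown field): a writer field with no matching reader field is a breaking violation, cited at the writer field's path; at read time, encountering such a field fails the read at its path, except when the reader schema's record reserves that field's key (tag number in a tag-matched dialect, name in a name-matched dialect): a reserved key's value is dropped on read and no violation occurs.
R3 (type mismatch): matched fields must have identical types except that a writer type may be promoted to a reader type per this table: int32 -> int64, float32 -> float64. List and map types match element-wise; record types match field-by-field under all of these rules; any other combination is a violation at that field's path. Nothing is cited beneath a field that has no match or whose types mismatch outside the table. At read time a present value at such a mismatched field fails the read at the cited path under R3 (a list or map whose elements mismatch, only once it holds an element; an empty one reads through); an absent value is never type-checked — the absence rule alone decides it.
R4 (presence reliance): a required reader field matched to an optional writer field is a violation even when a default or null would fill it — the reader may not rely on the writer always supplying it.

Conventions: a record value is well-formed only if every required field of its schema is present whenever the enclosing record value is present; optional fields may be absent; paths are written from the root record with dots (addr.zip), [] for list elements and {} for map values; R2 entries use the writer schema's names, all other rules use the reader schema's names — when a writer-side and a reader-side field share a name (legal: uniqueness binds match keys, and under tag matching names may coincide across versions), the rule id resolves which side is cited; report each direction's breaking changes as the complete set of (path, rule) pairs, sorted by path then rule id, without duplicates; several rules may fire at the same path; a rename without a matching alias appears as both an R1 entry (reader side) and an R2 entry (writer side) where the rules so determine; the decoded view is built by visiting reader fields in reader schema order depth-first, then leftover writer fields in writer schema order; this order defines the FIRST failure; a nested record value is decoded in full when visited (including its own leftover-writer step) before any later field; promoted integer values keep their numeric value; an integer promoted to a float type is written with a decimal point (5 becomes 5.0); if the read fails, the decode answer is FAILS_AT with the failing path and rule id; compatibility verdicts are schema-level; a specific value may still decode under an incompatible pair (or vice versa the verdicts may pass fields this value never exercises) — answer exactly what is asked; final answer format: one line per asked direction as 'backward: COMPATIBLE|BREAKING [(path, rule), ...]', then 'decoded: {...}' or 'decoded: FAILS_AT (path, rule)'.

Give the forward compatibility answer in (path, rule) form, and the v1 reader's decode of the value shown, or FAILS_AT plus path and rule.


forward: BREAKING [(country, R2), (nickname, R1), (weight, R3)]; decoded: FAILS_AT (nickname, R1)

in Shipment below, arrows point writer -> reader
forward analysis of Shipment with v1 as reader and v2 as writer:
  writer required, list<string> -> list<string>: reader codes maps from writer codes
  writer optional, float64 -> float64: reader latitude maps from writer latitude
  no writer field matches reader nickname
  writer required, int32 -> int32: reader age maps from writer age
  writer required, string -> float32: reader weight maps from writer weight
  writer optional, bool -> bool: reader verified maps from writer verified
  writer required, float32 -> float32: reader height maps from writer height
  writer field country has no reader counterpart
  R2 fires at country
  R1 fires at nickname
  R3 fires at weight
  => forward: BREAKING (3)
decoding the Shipment value with the v1 reader:
  codes := ["gamma", "kappa"]
  latitude := 0.25
  read fails at nickname under R1 (no fill)
  => FAILS_AT (nickname, R1)
the other Shipment changes do not affect what is asked:
  field age in record Shipment: optional changed to required -> its effect on Shipment is confined to the backward direction, not asked


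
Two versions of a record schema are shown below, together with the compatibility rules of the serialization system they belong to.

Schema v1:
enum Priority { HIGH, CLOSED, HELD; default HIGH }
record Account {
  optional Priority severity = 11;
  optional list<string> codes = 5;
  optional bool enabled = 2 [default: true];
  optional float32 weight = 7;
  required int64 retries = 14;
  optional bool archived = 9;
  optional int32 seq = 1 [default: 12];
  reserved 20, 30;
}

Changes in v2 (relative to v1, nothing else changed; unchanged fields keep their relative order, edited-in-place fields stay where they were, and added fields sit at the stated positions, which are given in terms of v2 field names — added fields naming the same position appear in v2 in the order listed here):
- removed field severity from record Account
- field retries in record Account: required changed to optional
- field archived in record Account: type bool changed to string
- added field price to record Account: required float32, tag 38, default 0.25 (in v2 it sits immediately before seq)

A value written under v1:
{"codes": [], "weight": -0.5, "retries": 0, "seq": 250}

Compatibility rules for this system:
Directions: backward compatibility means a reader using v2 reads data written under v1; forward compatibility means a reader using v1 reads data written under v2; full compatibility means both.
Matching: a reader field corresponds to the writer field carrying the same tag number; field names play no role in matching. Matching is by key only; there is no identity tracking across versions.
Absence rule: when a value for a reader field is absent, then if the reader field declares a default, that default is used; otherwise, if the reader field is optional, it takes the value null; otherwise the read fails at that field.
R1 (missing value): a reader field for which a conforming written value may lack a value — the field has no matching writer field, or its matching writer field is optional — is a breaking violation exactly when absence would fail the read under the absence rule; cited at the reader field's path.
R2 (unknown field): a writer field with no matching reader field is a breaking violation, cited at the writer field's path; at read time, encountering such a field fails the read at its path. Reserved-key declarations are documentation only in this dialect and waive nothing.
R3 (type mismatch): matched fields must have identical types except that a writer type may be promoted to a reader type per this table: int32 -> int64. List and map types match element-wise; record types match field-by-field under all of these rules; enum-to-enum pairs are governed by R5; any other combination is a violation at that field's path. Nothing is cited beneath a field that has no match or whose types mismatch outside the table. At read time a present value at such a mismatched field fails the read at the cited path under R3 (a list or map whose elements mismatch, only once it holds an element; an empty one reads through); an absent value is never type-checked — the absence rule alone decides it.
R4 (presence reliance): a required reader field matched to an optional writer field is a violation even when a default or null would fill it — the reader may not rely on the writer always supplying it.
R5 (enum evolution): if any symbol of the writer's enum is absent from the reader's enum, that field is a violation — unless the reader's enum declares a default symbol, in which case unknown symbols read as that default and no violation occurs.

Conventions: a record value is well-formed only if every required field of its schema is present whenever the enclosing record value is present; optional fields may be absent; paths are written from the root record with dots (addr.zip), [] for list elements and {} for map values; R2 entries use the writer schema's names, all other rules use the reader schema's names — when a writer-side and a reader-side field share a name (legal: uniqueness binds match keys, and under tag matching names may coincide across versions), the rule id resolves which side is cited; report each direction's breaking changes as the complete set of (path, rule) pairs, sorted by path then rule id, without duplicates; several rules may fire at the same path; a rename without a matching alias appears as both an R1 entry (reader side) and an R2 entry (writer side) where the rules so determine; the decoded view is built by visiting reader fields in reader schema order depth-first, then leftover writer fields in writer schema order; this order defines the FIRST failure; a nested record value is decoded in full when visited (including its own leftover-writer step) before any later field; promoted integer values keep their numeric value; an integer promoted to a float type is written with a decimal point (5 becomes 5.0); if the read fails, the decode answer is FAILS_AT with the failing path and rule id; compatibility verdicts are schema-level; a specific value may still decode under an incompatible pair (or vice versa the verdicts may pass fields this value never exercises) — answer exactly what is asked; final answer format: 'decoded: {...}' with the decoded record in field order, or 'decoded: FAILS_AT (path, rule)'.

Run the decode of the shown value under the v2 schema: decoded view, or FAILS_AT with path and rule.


decoded: {"codes": [], "enabled": true, "weight": -0.5, "retries": 0, "archived": null, "price": 0.25, "seq": 250}

in Account below, arrows point writer -> reader
decoding the Account value with the v2 reader:
  codes := []
  enabled := true (absent -> default)
  weight := -0.5
  retries := 0
  archived := null (absent, optional -> null)
  price := 0.25 (absent -> default)
  seq := 250
  => decoded: {"codes": [], "enabled": true, "weight": -0.5, "retries": 0, "archived": null, "price": 0.25, "seq": 250}
remaining Account differences; none change what is asked:
  field retries in record Account: required changed to optional -> changes Account's schema-level verdicts only — the decode of this value is the same
  field archived in record Account: type bool changed to string -> changes Account's schema-level verdicts only — the decode of this value is the same


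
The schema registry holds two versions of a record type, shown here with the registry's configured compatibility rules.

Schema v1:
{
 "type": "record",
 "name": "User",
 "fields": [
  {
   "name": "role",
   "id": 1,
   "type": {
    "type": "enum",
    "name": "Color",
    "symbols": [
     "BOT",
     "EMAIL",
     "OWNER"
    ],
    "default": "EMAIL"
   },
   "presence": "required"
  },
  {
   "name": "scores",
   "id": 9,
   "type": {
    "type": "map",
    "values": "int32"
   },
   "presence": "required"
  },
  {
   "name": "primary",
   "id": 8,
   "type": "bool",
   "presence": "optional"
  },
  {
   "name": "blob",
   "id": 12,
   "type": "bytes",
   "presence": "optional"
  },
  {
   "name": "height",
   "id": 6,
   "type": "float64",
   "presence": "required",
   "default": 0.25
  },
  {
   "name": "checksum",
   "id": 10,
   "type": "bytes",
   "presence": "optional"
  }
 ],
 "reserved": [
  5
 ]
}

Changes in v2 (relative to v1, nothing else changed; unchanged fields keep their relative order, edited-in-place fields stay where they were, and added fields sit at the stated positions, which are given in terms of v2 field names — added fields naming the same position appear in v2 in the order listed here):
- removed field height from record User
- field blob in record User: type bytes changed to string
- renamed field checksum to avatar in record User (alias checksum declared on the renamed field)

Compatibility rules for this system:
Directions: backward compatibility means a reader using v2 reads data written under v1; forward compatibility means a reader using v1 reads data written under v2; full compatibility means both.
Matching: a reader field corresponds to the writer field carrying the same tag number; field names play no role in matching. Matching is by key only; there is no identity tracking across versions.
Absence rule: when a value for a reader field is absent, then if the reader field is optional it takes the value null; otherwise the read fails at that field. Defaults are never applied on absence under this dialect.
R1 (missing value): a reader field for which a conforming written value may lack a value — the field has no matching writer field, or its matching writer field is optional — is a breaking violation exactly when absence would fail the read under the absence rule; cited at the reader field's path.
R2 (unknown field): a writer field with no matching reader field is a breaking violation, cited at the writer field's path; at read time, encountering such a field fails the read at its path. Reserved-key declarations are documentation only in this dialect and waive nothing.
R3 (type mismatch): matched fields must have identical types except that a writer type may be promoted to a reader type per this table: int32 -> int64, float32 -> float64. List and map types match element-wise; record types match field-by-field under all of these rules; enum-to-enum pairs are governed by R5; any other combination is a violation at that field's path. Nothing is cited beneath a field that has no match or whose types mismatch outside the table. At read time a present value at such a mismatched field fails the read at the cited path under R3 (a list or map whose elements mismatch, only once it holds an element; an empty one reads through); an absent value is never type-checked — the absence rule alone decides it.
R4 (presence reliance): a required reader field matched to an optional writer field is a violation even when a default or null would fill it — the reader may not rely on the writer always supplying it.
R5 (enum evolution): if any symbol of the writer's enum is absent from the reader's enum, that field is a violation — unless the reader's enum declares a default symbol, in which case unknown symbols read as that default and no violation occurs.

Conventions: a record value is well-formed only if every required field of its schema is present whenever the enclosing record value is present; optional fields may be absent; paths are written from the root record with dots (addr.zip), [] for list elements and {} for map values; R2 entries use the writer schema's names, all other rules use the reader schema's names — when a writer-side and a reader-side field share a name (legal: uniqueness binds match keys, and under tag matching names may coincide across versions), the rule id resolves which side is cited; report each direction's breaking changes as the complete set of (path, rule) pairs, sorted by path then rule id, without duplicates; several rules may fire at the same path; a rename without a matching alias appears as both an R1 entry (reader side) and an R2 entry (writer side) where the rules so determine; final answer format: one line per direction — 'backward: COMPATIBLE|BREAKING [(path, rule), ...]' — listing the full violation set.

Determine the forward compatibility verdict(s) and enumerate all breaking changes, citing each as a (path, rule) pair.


forward: BREAKING [(blob, R3), (height, R1)]

the writer's type comes first in each User pair
checking forward for User: reader v1 against writer v2:
  role <- role (Color -> Color, writer required)
  scores <- scores (map<string, int32> -> map<string, int32>, writer required)
  primary <- primary (bool -> bool, writer optional)
  blob <- blob (string -> bytes, writer optional)
  no writer field matches reader height
  checksum <- avatar (bytes -> bytes, writer optional)
  rule R3 violated at blob
  rule R1 violated at height
  => 2 violation(s): forward is BREAKING for User
checking off the User differences that do not matter here:
  renamed field checksum to avatar in record User (alias checksum declared on the renamed field) -> triggers nothing under User's printed rules — same verdict


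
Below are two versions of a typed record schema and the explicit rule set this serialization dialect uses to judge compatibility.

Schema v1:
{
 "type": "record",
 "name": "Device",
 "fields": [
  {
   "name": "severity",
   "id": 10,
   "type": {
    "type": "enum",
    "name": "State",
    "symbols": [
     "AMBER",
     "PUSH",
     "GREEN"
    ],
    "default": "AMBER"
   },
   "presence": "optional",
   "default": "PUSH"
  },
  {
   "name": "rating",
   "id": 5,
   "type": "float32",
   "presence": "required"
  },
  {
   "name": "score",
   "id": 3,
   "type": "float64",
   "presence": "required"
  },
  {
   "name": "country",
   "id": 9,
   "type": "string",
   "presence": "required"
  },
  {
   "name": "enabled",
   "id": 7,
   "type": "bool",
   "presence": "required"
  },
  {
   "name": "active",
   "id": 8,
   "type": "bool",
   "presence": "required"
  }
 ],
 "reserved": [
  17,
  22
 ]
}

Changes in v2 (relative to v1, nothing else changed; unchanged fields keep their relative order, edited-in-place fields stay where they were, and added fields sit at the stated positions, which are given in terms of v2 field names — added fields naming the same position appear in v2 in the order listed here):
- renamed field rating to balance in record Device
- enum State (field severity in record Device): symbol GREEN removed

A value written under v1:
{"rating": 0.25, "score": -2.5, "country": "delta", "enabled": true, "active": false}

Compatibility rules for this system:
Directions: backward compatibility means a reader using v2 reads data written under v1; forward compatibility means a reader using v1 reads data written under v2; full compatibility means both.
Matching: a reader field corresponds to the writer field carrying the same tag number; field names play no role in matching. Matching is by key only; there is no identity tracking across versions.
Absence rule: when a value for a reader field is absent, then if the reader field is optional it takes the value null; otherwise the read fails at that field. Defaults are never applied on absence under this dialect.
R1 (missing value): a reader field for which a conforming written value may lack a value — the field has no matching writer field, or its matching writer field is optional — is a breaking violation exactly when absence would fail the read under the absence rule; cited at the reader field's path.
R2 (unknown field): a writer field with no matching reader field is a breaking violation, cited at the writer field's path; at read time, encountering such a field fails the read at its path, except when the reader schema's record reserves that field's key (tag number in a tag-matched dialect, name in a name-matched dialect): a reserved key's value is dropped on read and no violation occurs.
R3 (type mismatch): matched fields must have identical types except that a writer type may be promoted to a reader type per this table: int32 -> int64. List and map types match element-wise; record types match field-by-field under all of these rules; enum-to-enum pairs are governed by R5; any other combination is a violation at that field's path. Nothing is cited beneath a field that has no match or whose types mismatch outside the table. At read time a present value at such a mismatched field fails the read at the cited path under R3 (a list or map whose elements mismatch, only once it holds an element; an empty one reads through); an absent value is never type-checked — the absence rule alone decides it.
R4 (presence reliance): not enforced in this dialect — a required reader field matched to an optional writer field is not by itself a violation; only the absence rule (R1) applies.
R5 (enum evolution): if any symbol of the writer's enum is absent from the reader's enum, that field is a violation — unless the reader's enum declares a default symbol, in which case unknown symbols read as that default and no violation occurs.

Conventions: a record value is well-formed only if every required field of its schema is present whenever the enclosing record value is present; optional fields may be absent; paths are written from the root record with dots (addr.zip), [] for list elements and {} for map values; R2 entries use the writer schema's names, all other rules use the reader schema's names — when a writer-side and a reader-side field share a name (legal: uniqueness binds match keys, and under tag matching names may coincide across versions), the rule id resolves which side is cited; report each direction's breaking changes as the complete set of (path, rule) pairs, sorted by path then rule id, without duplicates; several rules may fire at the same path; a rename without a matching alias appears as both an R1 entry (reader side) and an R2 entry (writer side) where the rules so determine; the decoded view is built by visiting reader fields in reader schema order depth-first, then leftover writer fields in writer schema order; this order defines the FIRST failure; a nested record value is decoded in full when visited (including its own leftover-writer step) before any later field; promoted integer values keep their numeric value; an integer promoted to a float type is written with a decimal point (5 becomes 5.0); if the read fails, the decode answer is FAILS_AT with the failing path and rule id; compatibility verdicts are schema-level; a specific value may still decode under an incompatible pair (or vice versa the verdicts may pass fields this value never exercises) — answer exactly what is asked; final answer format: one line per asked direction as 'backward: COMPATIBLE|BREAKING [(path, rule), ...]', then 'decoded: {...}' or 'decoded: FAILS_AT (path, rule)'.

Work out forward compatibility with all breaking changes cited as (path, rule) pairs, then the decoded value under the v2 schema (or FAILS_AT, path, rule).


arrows below run writer -> reader for Device
forward pass over Device, reader schema v1, writer schema v2:
  severity: State -> State, writer optional; from severity
  rating: float32 -> float32, writer required; from balance
  score: float64 -> float64, writer required; from score
  country: string -> string, writer required; from country
  enabled: bool -> bool, writer required; from enabled
  active: bool -> bool, writer required; from active
  nothing fires on Device: forward is COMPATIBLE
migrating the Device value to v2:
  severity := null (not supplied -> null)
  balance := 0.25 (from writer rating)
  score := -2.5
  country := "delta"
  enabled := true
  active := false
  => decoded: {"severity": null, "balance": 0.25, "score": -2.5, "country": "delta", "enabled": true, "active": false}
the rest of the Device diff is inert for this question:
  enum State (field severity in record Device): symbol GREEN removed -> fires no rule on Device, leaving the asked answer as it is

forward: COMPATIBLE []; decoded: {"severity": null, "balance": 0.25, "score": -2.5, "country": "delta", "enabled": true, "active": false}


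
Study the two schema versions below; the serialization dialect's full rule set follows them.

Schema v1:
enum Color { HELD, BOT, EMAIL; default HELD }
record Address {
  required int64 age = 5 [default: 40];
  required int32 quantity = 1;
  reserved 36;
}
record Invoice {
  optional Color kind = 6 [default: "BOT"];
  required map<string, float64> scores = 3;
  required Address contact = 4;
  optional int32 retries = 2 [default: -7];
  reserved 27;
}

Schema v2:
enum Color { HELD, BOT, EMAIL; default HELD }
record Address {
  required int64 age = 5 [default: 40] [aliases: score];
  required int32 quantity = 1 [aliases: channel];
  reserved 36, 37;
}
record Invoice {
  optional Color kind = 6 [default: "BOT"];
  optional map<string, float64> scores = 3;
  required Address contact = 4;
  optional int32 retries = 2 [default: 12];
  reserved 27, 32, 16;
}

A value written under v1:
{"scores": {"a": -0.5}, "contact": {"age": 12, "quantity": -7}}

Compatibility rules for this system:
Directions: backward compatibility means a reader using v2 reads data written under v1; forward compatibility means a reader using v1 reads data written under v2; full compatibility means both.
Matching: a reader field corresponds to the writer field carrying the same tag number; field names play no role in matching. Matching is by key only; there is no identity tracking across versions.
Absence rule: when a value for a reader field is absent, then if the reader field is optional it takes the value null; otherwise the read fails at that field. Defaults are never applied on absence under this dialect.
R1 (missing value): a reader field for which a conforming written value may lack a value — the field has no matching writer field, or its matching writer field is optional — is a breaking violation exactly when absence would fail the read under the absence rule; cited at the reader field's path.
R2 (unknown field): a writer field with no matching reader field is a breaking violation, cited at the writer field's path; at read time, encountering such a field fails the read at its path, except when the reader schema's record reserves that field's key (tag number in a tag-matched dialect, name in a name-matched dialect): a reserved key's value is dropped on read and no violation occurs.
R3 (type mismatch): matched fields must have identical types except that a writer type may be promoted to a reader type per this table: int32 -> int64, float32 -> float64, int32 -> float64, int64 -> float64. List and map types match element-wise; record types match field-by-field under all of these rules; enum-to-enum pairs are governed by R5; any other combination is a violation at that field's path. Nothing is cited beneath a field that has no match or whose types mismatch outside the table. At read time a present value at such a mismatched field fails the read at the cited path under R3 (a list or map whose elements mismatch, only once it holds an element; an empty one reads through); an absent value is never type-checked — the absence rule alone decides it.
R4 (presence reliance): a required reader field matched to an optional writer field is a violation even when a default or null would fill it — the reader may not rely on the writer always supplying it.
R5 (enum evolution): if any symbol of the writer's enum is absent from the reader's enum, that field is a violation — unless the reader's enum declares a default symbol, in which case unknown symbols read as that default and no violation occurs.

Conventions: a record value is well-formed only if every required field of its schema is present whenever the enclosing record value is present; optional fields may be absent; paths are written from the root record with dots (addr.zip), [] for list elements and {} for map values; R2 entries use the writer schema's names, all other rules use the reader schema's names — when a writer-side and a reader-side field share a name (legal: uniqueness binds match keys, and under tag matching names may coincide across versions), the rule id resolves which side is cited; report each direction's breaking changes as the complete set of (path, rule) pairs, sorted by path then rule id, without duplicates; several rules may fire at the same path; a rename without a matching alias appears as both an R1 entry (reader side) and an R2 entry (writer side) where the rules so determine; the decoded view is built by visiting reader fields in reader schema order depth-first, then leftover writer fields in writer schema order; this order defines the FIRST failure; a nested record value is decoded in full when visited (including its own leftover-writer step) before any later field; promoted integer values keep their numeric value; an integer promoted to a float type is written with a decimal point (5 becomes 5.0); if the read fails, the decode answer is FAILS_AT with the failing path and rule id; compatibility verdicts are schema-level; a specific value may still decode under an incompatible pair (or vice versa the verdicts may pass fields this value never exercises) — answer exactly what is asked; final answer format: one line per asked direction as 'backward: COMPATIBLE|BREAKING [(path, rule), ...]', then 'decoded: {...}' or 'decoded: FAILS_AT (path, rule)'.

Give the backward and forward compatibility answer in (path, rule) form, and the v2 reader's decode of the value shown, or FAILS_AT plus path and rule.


in Invoice below, arrows point writer -> reader
backward for Invoice (reader v2, writer v1):
  kind: Color -> Color, writer optional; from kind
  scores: map<string, float64> -> map<string, float64>, writer required; from scores
  contact: Address -> Address, writer required; from contact
  retries: int32 -> int32, writer optional; from retries
  contact.age: int64 -> int64, writer required; from contact.age
  contact.quantity: int32 -> int32, writer required; from contact.quantity
  nothing fires on Invoice: backward is COMPATIBLE
forward for Invoice (reader v1, writer v2):
  kind: Color -> Color, writer optional; from kind
  scores: map<string, float64> -> map<string, float64>, writer optional; from scores
  contact: Address -> Address, writer required; from contact
  retries: int32 -> int32, writer optional; from retries
  contact.age: int64 -> int64, writer required; from contact.age
  contact.quantity: int32 -> int32, writer required; from contact.quantity
  rule R1 violated at scores
  rule R4 violated at scores
  forward on Invoice therefore BREAKING (2)
decode (reader v2):
  kind := null (missing; optional => null)
  scores := {"a": -0.5}
  contact.age := 12
  contact.quantity := -7
  retries := null (missing; optional => null)
  => decoded: {"kind": null, "scores": {"a": -0.5}, "contact": {"age": 12, "quantity": -7}, "retries": null}

backward: COMPATIBLE []; forward: BREAKING [(scores, R1), (scores, R4)]; decoded: {"kind": null, "scores": {"a": -0.5}, "contact": {"age": 12, "quantity": -7}, "retries": null}


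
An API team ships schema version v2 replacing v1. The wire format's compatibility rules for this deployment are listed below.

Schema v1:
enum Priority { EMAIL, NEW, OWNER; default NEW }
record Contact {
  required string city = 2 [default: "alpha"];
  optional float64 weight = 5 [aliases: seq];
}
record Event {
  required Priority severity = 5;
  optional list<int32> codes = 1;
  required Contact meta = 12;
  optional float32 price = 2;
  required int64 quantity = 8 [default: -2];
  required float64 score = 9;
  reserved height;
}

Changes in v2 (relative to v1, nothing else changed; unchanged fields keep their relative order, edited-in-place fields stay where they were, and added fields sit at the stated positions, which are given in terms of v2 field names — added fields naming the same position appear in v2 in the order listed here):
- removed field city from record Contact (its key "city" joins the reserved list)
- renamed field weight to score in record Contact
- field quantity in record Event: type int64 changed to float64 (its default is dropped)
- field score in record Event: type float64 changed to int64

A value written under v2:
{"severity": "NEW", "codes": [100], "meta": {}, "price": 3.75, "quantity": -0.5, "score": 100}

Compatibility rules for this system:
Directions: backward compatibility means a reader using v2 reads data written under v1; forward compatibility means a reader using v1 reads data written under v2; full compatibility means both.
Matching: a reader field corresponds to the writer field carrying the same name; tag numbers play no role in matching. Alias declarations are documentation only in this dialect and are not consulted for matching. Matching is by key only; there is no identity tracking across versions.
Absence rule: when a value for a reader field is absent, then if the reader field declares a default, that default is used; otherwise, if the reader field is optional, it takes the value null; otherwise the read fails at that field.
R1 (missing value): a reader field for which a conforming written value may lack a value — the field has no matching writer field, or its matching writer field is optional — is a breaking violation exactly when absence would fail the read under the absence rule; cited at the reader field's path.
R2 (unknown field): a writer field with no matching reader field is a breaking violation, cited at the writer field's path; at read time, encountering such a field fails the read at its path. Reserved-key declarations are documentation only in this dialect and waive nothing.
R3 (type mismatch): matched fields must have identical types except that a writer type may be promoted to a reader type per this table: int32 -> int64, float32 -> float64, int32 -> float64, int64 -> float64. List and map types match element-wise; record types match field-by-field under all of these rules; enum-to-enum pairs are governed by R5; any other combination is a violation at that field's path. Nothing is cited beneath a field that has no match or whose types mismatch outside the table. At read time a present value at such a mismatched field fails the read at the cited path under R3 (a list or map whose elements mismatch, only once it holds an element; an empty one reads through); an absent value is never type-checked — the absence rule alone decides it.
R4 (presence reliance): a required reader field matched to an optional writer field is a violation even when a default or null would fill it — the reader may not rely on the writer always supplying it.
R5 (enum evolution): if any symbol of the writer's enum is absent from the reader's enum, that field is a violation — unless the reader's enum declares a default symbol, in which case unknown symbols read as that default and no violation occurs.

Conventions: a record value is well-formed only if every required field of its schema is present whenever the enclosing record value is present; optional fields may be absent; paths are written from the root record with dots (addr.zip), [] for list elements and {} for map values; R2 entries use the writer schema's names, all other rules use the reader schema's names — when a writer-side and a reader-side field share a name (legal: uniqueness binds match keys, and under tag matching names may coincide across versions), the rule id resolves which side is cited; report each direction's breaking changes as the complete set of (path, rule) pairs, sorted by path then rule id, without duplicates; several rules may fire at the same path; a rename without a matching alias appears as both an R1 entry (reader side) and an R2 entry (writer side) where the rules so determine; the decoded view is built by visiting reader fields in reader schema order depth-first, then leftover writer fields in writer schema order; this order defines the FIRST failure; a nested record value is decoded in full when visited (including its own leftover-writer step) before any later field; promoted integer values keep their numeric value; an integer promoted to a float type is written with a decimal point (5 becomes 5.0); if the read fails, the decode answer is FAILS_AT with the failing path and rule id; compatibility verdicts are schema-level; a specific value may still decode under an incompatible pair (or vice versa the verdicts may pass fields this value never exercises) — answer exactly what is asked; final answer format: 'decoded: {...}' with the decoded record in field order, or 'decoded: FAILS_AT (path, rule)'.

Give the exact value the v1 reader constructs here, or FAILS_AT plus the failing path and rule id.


decoded: FAILS_AT (quantity, R3)

arrows below run writer -> reader for Event
decode (reader v1):
  severity := "NEW"
  codes := [100]
  meta.city := "alpha" (absent -> default)
  meta.weight := null (absent, optional -> null)
  price := 3.75
  read fails at quantity under R3
  => FAILS_AT (quantity, R3)
the other Event changes do not affect what is asked:
  removed field city from record Contact (its key "city" joins the reserved list) -> schema-level compatibility only; this Event value's decode is unchanged
  renamed field weight to score in record Contact -> schema-level compatibility only; this Event value's decode is unchanged
  field score in record Event: type float64 changed to int64 -> schema-level compatibility only; this Event value's decode is unchanged


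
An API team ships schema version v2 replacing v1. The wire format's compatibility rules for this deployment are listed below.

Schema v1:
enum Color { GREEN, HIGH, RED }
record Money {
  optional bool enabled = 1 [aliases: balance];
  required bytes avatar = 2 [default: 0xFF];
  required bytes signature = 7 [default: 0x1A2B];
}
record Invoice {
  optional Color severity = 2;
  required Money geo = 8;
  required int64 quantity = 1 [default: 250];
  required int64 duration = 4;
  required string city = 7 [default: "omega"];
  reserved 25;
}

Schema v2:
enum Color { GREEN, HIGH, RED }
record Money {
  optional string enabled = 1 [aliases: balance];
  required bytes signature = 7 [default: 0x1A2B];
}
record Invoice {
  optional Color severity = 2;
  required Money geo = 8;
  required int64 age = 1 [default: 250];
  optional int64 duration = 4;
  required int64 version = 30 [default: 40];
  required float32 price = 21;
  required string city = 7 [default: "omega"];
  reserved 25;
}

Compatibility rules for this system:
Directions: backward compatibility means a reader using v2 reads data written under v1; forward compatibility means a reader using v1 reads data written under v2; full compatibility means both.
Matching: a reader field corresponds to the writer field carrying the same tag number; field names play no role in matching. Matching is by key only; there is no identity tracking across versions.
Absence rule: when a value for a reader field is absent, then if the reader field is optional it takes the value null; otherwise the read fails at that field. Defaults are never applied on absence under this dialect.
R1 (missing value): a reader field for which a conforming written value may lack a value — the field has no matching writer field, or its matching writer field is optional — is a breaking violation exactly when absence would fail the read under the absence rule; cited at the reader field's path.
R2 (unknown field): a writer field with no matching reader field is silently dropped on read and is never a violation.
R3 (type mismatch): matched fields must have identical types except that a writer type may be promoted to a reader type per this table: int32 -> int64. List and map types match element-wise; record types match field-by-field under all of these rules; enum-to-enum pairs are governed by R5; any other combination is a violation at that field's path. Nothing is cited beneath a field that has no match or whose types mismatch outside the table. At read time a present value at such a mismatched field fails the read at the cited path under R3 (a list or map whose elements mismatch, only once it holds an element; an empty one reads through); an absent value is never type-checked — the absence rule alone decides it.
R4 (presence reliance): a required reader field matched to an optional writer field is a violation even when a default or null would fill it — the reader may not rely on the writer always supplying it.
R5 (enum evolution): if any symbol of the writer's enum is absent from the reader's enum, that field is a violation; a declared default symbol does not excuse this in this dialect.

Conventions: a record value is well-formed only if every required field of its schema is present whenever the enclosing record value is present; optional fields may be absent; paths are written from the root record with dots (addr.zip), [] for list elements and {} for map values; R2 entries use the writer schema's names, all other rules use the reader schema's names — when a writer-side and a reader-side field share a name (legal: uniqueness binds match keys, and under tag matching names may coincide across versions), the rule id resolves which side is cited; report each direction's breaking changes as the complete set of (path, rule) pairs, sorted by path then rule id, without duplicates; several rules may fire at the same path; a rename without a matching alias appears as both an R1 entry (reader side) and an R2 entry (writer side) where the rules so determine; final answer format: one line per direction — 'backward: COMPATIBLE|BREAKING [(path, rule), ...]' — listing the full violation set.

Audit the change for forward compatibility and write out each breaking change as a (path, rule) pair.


each type pair in Invoice: writer, then reader
forward pass over Invoice, reader schema v1, writer schema v2:
  severity: paired with writer severity (Color -> Color; writer optional)
  geo: paired with writer geo (Money -> Money; writer required)
  quantity: paired with writer age (int64 -> int64; writer required)
  duration: paired with writer duration (int64 -> int64; writer optional)
  city: paired with writer city (string -> string; writer required)
  leftover writer field: version
  leftover writer field: price
  geo.enabled: paired with writer geo.enabled (string -> bool; writer optional)
  geo.avatar: no writer-side match
  geo.signature: paired with writer geo.signature (bytes -> bytes; writer required)
  violation R1 at duration
  violation R4 at duration
  violation R1 at geo.avatar
  violation R3 at geo.enabled
  => forward verdict for Invoice: BREAKING, 4 violation(s)
diffs on Invoice not affecting the asked answer:
  renamed field quantity to age in record Invoice -> no rule fires on it in Invoice's dialect; the asked verdict holds
  added field version to record Invoice: required int64, tag 30, default 40 (in v2 it sits immediately before city) -> its effect on Invoice is confined to the backward direction, not asked
  added field price to record Invoice: required float32, tag 21 (in v2 it sits immediately before city) -> its effect on Invoice is confined to the backward direction, not asked

forward: BREAKING [(duration, R1), (duration, R4), (geo.avatar, R1), (geo.enabled, R3)]
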